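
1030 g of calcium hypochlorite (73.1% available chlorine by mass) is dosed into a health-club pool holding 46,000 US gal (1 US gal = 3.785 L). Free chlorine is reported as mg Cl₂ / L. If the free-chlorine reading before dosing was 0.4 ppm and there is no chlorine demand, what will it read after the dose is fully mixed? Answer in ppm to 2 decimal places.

4.72 ppm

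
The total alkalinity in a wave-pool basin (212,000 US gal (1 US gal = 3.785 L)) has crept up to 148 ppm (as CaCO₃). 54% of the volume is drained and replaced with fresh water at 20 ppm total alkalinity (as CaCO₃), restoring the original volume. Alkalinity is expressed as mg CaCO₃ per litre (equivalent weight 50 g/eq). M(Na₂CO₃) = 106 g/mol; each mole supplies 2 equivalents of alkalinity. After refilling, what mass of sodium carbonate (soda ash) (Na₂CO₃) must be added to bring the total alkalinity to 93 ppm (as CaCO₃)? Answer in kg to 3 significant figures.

Volume: 212,000 US gal × 3.785 L/gal = 802,420 L.
After draining 54% and refilling: 148 × 0.46 + 20 × 0.54 = 78.88 ppm.
Deficit to target: 93 − 78.88 = 14.12 mg/L.
As CaCO₃: 14.12 mg/L × 802,420 L = 11,330 g; ÷ 50 g/eq ÷ 2 = 113.3 mol Na₂CO₃.
Mass: 113.3 × 106 = 12,010 g.

12.0 kg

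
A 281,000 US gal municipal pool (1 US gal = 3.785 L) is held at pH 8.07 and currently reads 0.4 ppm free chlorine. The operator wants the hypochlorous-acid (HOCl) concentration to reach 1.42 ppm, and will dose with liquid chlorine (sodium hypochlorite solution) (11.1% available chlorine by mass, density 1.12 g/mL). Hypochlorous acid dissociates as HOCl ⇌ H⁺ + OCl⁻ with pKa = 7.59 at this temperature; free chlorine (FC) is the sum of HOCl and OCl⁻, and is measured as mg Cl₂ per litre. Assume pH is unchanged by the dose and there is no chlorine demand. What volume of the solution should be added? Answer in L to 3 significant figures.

Volume: 281,000 US gal × 3.785 L/gal = 1,063,585 L.
[OCl⁻]/[HOCl] = 10^(pH − pKa) = 10^(8.07 − 7.59) = 3.02; fraction as HOCl = 1/(1 + 3.02) = 0.2488.
Free chlorine required for 1.42 ppm HOCl: 1.42 / 0.2488 = 5.708 ppm.
FC to add: 5.708 − 0.4 = 5.308 mg/L as Cl₂.
Cl₂ equivalent: 5.308 mg/L × 1,063,585 L = 5646 g.
Product at 11.1% available Cl: 5646 / 0.111 = 50,860 g.
Volume: 50,860 g ÷ 1.12 g/mL = 45,410 mL.

45.4 L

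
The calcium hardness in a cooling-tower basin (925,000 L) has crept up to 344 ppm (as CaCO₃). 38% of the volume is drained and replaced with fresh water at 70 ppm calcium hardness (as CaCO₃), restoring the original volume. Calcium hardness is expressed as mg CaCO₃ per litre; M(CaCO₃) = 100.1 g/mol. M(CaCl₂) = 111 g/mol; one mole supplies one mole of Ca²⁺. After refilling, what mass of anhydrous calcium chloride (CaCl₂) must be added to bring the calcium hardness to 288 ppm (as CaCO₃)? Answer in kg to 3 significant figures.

49.4 kg

After draining 38% and refilling: 344 × 0.62 + 70 × 0.38 = 239.88 ppm.
Deficit to target: 288 − 239.88 = 48.12 mg/L.
As CaCO₃: 48.12 mg/L × 925,000 L = 44,510 g; ÷ 100.1 = 444.7 mol Ca²⁺.
Mass: 444.7 × 111 = 49,360 g.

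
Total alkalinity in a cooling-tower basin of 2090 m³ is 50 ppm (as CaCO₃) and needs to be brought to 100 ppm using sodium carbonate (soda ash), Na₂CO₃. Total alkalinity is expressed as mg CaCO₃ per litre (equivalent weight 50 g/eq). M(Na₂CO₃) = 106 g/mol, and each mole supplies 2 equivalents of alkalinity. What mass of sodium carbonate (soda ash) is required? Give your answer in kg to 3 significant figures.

111 kg

Volume: 2090 m³ = 2,090,000 L.
Alkalinity to add: (100 − 50) = 50 mg/L as CaCO₃ × 2,090,000 L = 104,500 g as CaCO₃.
Equivalents: 104,500 g ÷ 50 g/eq = 2090 eq.
Each mole of Na₂CO₃ supplies 2 eq, so 2090 / 2 = 1045 mol.
Mass: 1045 mol × 106 g/mol = 110,800 g.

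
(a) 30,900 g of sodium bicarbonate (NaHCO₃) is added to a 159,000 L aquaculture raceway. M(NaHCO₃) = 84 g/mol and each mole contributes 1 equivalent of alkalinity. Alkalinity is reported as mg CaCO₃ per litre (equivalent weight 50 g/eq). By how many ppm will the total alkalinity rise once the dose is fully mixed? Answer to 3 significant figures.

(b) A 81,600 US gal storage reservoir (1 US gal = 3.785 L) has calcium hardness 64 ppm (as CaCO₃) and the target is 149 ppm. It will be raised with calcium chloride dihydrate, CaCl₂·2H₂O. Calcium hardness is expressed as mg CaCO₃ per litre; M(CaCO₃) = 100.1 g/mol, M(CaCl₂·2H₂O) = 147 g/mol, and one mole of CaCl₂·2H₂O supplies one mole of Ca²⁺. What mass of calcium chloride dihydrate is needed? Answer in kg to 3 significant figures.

(a) 116 ppm; (b) 38.6 kg

(a) Moles of NaHCO₃: 30,900 g ÷ 84 g/mol = 367.9 mol → 367.9 eq of alkalinity.
(a) As CaCO₃: 367.9 eq × 50 g/eq = 18,390 g.
(a) Rise: 18,390 g / 159,000 L × 1000 = 115.7 mg/L.

(b) Volume: 81,600 US gal × 3.785 L/gal = 308,856 L.
(b) Hardness to add: (149 − 64) = 85 mg/L as CaCO₃ × 308,856 L = 26,250 g as CaCO₃.
(b) Moles of Ca²⁺ (1 mol Ca²⁺ ≡ 1 mol CaCO₃): 26,250 / 100.1 g/mol = 262.3 mol.
(b) Mass of CaCl₂·2H₂O: 262.3 × 147 = 38,550 g.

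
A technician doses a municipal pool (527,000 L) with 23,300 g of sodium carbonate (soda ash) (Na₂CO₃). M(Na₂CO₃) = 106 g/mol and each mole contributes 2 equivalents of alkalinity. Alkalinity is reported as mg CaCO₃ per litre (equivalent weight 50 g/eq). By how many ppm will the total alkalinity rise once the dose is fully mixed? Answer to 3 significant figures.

41.7 ppm

Moles of Na₂CO₃: 23,300 g ÷ 106 g/mol = 219.8 mol → 439.6 eq of alkalinity.
As CaCO₃: 439.6 eq × 50 g/eq = 21,980 g.
Rise: 21,980 g / 527,000 L × 1000 = 41.71 mg/L.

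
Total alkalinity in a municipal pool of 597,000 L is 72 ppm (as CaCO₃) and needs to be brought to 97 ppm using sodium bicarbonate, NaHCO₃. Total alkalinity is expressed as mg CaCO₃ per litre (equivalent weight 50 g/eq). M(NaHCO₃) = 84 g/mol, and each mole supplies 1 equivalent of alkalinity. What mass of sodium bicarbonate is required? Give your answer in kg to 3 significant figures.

25.1 kg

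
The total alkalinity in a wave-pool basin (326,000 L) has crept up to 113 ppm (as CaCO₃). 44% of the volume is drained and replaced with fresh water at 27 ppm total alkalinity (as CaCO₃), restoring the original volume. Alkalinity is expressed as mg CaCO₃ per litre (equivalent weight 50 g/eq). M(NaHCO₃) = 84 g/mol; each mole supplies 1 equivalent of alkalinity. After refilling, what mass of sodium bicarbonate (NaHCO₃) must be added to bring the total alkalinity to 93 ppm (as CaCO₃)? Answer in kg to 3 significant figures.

After draining 44% and refilling: 113 × 0.56 + 27 × 0.44 = 75.16 ppm.
Deficit to target: 93 − 75.16 = 17.84 mg/L.
As CaCO₃: 17.84 mg/L × 326,000 L = 5816 g; ÷ 50 g/eq ÷ 1 = 116.3 mol NaHCO₃.
Mass: 116.3 × 84 = 9771 g.

9.77 kg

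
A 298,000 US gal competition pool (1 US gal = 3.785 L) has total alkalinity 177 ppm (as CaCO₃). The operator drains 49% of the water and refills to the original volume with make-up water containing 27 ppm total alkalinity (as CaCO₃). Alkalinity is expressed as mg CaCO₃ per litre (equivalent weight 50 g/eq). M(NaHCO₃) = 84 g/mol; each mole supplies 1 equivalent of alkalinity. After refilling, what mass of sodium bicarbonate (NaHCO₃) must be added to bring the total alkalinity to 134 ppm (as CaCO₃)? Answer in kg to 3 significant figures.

Volume: 298,000 US gal × 3.785 L/gal = 1,127,930 L.
After draining 49% and refilling: 177 × 0.51 + 27 × 0.49 = 103.5 ppm.
Deficit to target: 134 − 103.5 = 30.5 mg/L.
As CaCO₃: 30.5 mg/L × 1,127,930 L = 34,400 g; ÷ 50 g/eq ÷ 1 = 688 mol NaHCO₃.
Mass: 688 × 84 = 57,800 g.

57.8 kg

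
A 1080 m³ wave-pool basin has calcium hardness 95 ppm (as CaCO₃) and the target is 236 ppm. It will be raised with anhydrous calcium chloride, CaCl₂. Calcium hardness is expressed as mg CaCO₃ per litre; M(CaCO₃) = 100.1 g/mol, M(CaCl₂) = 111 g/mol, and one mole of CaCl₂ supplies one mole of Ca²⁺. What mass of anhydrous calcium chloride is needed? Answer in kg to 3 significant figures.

169 kg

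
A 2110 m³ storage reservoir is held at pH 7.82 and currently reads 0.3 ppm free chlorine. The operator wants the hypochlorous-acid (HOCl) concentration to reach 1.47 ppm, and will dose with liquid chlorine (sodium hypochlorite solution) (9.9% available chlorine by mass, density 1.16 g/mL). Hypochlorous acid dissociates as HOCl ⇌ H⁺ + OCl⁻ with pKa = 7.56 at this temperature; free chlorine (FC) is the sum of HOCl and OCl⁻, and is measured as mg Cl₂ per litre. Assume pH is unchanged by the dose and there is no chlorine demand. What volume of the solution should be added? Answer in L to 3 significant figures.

70.6 L

Volume: 2110 m³ = 2,110,000 L.
[OCl⁻]/[HOCl] = 10^(pH − pKa) = 10^(7.82 − 7.56) = 1.82; fraction as HOCl = 1/(1 + 1.82) = 0.3546.
Free chlorine required for 1.47 ppm HOCl: 1.47 / 0.3546 = 4.145 ppm.
FC to add: 4.145 − 0.3 = 3.845 mg/L as Cl₂.
Cl₂ equivalent: 3.845 mg/L × 2,110,000 L = 8113 g.
Product at 9.9% available Cl: 8113 / 0.099 = 81,950 g.
Volume: 81,950 g ÷ 1.16 g/mL = 70,640 mL.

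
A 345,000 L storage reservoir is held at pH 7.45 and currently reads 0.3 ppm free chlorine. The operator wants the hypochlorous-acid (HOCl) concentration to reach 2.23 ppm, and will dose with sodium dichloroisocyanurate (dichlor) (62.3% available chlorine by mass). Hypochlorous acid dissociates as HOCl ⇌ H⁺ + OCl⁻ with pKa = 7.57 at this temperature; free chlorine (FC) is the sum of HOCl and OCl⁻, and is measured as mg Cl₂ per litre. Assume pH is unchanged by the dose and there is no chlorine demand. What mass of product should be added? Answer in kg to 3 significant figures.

2.01 kg

[OCl⁻]/[HOCl] = 10^(pH − pKa) = 10^(7.45 − 7.57) = 0.7586; fraction as HOCl = 1/(1 + 0.7586) = 0.5686.
Free chlorine required for 2.23 ppm HOCl: 2.23 / 0.5686 = 3.922 ppm.
FC to add: 3.922 − 0.3 = 3.622 mg/L as Cl₂.
Cl₂ equivalent: 3.622 mg/L × 345,000 L = 1249 g.
Product at 62.3% available Cl: 1249 / 0.623 = 2006 g.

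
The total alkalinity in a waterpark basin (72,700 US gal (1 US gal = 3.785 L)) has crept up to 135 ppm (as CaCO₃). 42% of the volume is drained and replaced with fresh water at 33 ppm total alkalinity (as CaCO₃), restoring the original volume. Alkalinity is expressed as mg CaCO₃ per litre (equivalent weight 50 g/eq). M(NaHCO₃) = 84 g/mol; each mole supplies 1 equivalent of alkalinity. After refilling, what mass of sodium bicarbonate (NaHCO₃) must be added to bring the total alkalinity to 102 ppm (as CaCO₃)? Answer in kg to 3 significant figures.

4.55 kg

Volume: 72,700 US gal × 3.785 L/gal = 275,170 L.
After draining 42% and refilling: 135 × 0.58 + 33 × 0.42 = 92.16 ppm.
Deficit to target: 102 − 92.16 = 9.84 mg/L.
As CaCO₃: 9.84 mg/L × 275,170 L = 2708 g; ÷ 50 g/eq ÷ 1 = 54.15 mol NaHCO₃.
Mass: 54.15 × 84 = 4549 g.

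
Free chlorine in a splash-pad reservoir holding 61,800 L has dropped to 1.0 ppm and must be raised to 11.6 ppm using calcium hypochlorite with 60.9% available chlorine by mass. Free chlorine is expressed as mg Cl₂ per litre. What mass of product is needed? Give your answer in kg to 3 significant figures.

1.08 kg

Chlorine deficit: 11.6 − 1.0 = 10.6 ppm = 10.6 mg/L as Cl₂.
Cl₂ equivalent needed: 10.6 mg/L × 61,800 L = 655,100 mg = 655.1 g.
Product at 60.9% available chlorine: 655.1 / 0.609 = 1076 g.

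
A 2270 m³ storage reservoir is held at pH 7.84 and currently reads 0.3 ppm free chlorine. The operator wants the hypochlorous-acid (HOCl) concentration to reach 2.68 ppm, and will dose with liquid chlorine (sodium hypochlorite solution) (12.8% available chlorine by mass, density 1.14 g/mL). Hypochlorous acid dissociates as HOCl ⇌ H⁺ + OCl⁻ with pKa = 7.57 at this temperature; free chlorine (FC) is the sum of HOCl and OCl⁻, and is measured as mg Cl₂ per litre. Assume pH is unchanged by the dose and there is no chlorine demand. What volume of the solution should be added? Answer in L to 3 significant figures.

Volume: 2270 m³ = 2,270,000 L.
[OCl⁻]/[HOCl] = 10^(pH − pKa) = 10^(7.84 − 7.57) = 1.862; fraction as HOCl = 1/(1 + 1.862) = 0.3494.
Free chlorine required for 2.68 ppm HOCl: 2.68 / 0.3494 = 7.67 ppm.
FC to add: 7.67 − 0.3 = 7.37 mg/L as Cl₂.
Cl₂ equivalent: 7.37 mg/L × 2,270,000 L = 16,730 g.
Product at 12.8% available Cl: 16,730 / 0.128 = 130,700 g.
Volume: 130,700 g ÷ 1.14 g/mL = 114,700 mL.

115 L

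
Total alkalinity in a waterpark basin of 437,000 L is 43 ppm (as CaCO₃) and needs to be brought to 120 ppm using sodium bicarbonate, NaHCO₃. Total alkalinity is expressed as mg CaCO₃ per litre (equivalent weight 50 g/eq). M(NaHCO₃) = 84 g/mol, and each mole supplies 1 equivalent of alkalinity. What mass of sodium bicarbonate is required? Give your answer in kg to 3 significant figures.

Alkalinity to add: (120 − 43) = 77 mg/L as CaCO₃ × 437,000 L = 33,650 g as CaCO₃.
Equivalents: 33,650 g ÷ 50 g/eq = 673 eq.
NaHCO₃ supplies 1 eq per mole → 673 mol.
Mass: 673 mol × 84 g/mol = 56,530 g.

56.5 kg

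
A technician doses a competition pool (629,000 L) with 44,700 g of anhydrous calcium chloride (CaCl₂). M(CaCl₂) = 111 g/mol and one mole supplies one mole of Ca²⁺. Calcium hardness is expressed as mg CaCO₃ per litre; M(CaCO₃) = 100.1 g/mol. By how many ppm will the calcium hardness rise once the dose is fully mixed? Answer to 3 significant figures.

Moles of Ca²⁺: 44,700 g ÷ 111 g/mol = 402.7 mol.
As CaCO₃: 402.7 mol × 100.1 g/mol = 40,310 g.
Rise: 40,310 g / 629,000 L × 1000 = 64.09 mg/L.

64.1 ppm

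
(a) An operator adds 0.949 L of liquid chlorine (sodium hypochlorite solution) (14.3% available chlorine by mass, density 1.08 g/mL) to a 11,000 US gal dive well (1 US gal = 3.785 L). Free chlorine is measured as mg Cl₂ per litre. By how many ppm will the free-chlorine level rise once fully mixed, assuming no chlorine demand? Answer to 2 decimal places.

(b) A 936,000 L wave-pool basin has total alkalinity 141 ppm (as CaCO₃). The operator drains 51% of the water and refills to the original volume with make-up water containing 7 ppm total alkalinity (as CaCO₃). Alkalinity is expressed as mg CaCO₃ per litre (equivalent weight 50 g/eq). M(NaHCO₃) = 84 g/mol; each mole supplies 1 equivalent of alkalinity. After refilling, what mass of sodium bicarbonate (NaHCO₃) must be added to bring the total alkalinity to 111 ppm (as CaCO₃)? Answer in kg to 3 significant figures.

(a) 3.52 ppm; (b) 60.3 kg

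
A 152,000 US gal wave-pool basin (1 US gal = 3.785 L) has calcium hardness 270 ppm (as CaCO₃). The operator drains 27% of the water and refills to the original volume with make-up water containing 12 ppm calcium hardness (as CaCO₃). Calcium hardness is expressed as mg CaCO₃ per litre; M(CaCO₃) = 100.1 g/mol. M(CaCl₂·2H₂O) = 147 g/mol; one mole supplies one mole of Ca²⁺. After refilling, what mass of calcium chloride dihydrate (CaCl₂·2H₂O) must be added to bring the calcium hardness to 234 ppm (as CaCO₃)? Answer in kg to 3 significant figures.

Volume: 152,000 US gal × 3.785 L/gal = 575,320 L.
After draining 27% and refilling: 270 × 0.73 + 12 × 0.27 = 200.34 ppm.
Deficit to target: 234 − 200.34 = 33.66 mg/L.
As CaCO₃: 33.66 mg/L × 575,320 L = 19,370 g; ÷ 100.1 = 193.5 mol Ca²⁺.
Mass: 193.5 × 147 = 28,440 g.

28.4 kg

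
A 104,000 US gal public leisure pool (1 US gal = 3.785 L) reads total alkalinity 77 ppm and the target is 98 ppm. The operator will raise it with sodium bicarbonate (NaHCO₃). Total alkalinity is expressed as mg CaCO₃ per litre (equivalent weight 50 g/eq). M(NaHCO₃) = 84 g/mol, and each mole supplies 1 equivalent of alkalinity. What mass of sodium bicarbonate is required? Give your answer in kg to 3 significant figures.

Volume: 104,000 US gal × 3.785 L/gal = 393,640 L.
Alkalinity to add: (98 − 77) = 21 mg/L as CaCO₃ × 393,640 L = 8266 g as CaCO₃.
Equivalents: 8266 g ÷ 50 g/eq = 165.3 eq.
NaHCO₃ supplies 1 eq per mole → 165.3 mol.
Mass: 165.3 mol × 84 g/mol = 13,890 g.

13.9 kg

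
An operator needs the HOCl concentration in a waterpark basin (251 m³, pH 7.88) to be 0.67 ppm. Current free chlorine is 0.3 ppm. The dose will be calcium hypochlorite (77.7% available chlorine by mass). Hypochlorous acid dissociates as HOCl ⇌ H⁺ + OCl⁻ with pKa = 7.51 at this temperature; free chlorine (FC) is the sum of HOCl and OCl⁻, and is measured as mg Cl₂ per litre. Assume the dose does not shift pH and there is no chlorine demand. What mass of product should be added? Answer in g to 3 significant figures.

627 g

Volume: 251 m³ = 251,000 L.
[OCl⁻]/[HOCl] = 10^(pH − pKa) = 10^(7.88 − 7.51) = 2.344; fraction as HOCl = 1/(1 + 2.344) = 0.299.
Free chlorine required for 0.67 ppm HOCl: 0.67 / 0.299 = 2.241 ppm.
FC to add: 2.241 − 0.3 = 1.941 mg/L as Cl₂.
Cl₂ equivalent: 1.941 mg/L × 251,000 L = 487.1 g.
Product at 77.7% available Cl: 487.1 / 0.777 = 626.9 g.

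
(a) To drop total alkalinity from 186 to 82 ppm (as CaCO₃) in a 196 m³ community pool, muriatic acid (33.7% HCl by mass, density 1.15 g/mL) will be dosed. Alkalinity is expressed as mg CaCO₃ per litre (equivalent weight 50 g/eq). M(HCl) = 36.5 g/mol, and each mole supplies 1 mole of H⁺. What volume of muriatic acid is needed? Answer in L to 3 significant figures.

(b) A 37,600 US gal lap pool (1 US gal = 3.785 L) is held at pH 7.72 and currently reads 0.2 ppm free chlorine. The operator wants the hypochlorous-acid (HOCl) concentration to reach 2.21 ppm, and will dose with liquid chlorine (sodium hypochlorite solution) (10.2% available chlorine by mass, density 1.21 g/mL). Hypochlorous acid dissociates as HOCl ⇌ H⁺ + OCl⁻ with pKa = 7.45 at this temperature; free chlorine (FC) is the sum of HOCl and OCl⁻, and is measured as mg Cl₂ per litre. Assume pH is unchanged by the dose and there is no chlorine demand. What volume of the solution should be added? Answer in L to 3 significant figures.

(a) 38.4 L; (b) 7.06 L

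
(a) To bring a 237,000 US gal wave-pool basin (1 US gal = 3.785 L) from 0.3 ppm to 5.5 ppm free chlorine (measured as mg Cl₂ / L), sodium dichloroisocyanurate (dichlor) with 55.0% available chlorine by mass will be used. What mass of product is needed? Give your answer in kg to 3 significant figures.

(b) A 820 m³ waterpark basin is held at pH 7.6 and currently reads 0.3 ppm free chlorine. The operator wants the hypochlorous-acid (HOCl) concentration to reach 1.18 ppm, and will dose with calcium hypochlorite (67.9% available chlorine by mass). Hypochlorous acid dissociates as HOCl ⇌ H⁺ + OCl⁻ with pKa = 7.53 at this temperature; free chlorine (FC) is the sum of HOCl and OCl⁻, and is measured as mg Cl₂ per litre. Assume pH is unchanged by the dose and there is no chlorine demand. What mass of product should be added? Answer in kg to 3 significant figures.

(a) Volume: 237,000 US gal × 3.785 L/gal = 897,045 L.
(a) Chlorine deficit: 5.5 − 0.3 = 5.2 ppm = 5.2 mg/L as Cl₂.
(a) Cl₂ equivalent needed: 5.2 mg/L × 897,045 L = 4,665,000 mg = 4665 g.
(a) Product at 55.0% available chlorine: 4665 / 0.55 = 8481 g.

(b) Volume: 820 m³ = 820,000 L.
(b) [OCl⁻]/[HOCl] = 10^(pH − pKa) = 10^(7.6 − 7.53) = 1.175; fraction as HOCl = 1/(1 + 1.175) = 0.4598.
(b) Free chlorine required for 1.18 ppm HOCl: 1.18 / 0.4598 = 2.566 ppm.
(b) FC to add: 2.566 − 0.3 = 2.266 mg/L as Cl₂.
(b) Cl₂ equivalent: 2.266 mg/L × 820,000 L = 1858 g.
(b) Product at 67.9% available Cl: 1858 / 0.679 = 2737 g.

(a) 8.48 kg; (b) 2.74 kg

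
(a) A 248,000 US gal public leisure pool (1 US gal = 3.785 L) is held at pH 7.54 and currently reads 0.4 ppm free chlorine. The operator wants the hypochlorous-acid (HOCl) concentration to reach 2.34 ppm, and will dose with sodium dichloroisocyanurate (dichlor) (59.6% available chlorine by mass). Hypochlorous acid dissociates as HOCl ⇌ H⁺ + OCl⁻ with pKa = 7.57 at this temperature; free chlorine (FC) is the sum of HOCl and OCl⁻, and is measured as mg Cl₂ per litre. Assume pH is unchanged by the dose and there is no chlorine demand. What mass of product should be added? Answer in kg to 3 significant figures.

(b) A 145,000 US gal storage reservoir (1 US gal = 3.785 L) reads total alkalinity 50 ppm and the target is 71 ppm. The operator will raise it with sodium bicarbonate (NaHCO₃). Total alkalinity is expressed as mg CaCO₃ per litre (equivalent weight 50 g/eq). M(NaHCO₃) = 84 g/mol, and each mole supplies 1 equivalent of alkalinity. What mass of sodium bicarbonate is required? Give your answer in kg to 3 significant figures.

(a) 6.49 kg; (b) 19.4 kg

(a) Volume: 248,000 US gal × 3.785 L/gal = 938,680 L.
(a) [OCl⁻]/[HOCl] = 10^(pH − pKa) = 10^(7.54 − 7.57) = 0.9333; fraction as HOCl = 1/(1 + 0.9333) = 0.5173.
(a) Free chlorine required for 2.34 ppm HOCl: 2.34 / 0.5173 = 4.524 ppm.
(a) FC to add: 4.524 − 0.4 = 4.124 mg/L as Cl₂.
(a) Cl₂ equivalent: 4.124 mg/L × 938,680 L = 3871 g.
(a) Product at 59.6% available Cl: 3871 / 0.596 = 6495 g.

(b) Volume: 145,000 US gal × 3.785 L/gal = 548,825 L.
(b) Alkalinity to add: (71 − 50) = 21 mg/L as CaCO₃ × 548,825 L = 11,530 g as CaCO₃.
(b) Equivalents: 11,530 g ÷ 50 g/eq = 230.5 eq.
(b) NaHCO₃ supplies 1 eq per mole → 230.5 mol.
(b) Mass: 230.5 mol × 84 g/mol = 19,360 g.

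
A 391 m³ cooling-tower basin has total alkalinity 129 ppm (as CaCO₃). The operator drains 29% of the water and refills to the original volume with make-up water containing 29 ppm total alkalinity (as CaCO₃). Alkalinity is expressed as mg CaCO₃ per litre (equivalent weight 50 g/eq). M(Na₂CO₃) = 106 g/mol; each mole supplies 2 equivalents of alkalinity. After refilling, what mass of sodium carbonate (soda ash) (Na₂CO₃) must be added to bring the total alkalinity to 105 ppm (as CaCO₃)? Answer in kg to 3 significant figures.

2.07 kg

Volume: 391 m³ = 391,000 L.
After draining 29% and refilling: 129 × 0.71 + 29 × 0.29 = 100 ppm.
Deficit to target: 105 − 100 = 5 mg/L.
As CaCO₃: 5 mg/L × 391,000 L = 1955 g; ÷ 50 g/eq ÷ 2 = 19.55 mol Na₂CO₃.
Mass: 19.55 × 106 = 2072 g.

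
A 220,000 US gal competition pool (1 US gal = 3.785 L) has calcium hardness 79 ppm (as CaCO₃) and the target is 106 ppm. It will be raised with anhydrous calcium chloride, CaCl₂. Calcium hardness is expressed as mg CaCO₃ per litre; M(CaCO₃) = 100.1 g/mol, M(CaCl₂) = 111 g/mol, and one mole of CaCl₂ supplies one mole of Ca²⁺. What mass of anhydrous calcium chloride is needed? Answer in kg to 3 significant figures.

24.9 kg

Volume: 220,000 US gal × 3.785 L/gal = 832,700 L.
Hardness to add: (106 − 79) = 27 mg/L as CaCO₃ × 832,700 L = 22,480 g as CaCO₃.
Moles of Ca²⁺ (1 mol Ca²⁺ ≡ 1 mol CaCO₃): 22,480 / 100.1 g/mol = 224.6 mol.
Mass of CaCl₂: 224.6 × 111 = 24,930 g.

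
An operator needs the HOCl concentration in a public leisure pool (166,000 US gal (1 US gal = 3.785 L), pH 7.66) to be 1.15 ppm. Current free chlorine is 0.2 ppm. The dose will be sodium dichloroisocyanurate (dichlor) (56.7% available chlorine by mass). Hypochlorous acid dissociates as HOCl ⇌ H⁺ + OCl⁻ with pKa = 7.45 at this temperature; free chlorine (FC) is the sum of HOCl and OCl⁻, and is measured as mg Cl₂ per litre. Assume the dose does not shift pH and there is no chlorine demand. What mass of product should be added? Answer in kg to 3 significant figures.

Volume: 166,000 US gal × 3.785 L/gal = 628,310 L.
[OCl⁻]/[HOCl] = 10^(pH − pKa) = 10^(7.66 − 7.45) = 1.622; fraction as HOCl = 1/(1 + 1.622) = 0.3814.
Free chlorine required for 1.15 ppm HOCl: 1.15 / 0.3814 = 3.015 ppm.
FC to add: 3.015 − 0.2 = 2.815 mg/L as Cl₂.
Cl₂ equivalent: 2.815 mg/L × 628,310 L = 1769 g.
Product at 56.7% available Cl: 1769 / 0.567 = 3119 g.

3.12 kg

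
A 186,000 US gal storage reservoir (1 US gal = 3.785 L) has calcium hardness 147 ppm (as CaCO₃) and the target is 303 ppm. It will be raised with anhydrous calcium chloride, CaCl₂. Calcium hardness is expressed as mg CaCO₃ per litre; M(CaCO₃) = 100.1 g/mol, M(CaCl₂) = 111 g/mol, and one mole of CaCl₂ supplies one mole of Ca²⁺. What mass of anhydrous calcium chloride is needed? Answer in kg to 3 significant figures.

Volume: 186,000 US gal × 3.785 L/gal = 704,010 L.
Hardness to add: (303 − 147) = 156 mg/L as CaCO₃ × 704,010 L = 109,800 g as CaCO₃.
Moles of Ca²⁺ (1 mol Ca²⁺ ≡ 1 mol CaCO₃): 109,800 / 100.1 g/mol = 1097 mol.
Mass of CaCl₂: 1097 × 111 = 121,800 g.

122 kg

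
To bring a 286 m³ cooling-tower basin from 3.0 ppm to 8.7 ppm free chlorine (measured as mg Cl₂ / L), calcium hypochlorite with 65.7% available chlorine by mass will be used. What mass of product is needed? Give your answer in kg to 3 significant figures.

2.48 kg

Volume: 286 m³ = 286,000 L.
Chlorine deficit: 8.7 − 3.0 = 5.7 ppm = 5.7 mg/L as Cl₂.
Cl₂ equivalent needed: 5.7 mg/L × 286,000 L = 1,630,000 mg = 1630 g.
Product at 65.7% available chlorine: 1630 / 0.657 = 2481 g.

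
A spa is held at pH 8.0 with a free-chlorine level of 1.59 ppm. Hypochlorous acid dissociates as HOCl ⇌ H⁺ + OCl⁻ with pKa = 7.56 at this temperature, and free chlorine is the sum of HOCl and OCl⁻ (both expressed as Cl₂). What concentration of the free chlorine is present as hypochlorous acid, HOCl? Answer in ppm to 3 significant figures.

[OCl⁻]/[HOCl] = 10^(pH − pKa) = 10^(8.0 − 7.56) = 10^0.44 = 2.754.
Fraction as HOCl = 1 / (1 + 2.754) = 0.2664.
HOCl = 0.2664 × 1.59 ppm = 0.4235 ppm.

0.424 ppm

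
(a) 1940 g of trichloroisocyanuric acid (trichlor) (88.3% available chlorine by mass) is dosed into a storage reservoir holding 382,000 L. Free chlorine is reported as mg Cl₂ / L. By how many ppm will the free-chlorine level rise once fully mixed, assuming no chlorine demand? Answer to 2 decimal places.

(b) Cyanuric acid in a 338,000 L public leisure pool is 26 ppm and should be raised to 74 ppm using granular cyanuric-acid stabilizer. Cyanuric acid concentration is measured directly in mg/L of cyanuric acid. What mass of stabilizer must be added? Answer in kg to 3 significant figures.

(a) 4.48 ppm; (b) 16.2 kg

(a) Available chlorine delivered: 1940 g × 0.883 = 1713 g as Cl₂.
(a) Concentration rise: 1713 g / 382,000 L = 4.484 mg/L = 4.48 ppm.

(b) CYA to add: (74 − 26) = 48 mg/L × 338,000 L = 16,220 g cyanuric acid.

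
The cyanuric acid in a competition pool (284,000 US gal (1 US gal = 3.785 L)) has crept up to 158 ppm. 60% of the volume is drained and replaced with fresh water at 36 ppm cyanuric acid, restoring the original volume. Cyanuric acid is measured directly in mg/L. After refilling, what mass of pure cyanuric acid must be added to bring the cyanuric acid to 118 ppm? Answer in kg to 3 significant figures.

35.7 kg

Volume: 284,000 US gal × 3.785 L/gal = 1,074,940 L.
After draining 60% and refilling: 158 × 0.40 + 36 × 0.60 = 84.8 ppm.
Deficit to target: 118 − 84.8 = 33.2 mg/L.
Mass: 33.2 mg/L × 1,074,940 L = 35,690 g cyanuric acid.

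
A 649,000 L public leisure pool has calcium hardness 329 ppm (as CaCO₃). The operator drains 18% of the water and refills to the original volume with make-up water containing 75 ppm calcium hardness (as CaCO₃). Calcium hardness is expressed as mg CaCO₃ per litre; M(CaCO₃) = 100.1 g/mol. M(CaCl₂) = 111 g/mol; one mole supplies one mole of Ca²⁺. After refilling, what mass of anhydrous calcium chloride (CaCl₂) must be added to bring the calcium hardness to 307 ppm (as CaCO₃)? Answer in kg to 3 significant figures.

17.1 kg

After draining 18% and refilling: 329 × 0.82 + 75 × 0.18 = 283.28 ppm.
Deficit to target: 307 − 283.28 = 23.72 mg/L.
As CaCO₃: 23.72 mg/L × 649,000 L = 15,390 g; ÷ 100.1 = 153.8 mol Ca²⁺.
Mass: 153.8 × 111 = 17,070 g.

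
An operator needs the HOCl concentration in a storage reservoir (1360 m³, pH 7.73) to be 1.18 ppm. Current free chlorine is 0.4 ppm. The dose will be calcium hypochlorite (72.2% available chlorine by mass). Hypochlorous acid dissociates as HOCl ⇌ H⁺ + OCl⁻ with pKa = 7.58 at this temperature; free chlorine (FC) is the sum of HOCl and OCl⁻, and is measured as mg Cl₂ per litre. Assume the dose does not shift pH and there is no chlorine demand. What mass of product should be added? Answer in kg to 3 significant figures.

4.61 kg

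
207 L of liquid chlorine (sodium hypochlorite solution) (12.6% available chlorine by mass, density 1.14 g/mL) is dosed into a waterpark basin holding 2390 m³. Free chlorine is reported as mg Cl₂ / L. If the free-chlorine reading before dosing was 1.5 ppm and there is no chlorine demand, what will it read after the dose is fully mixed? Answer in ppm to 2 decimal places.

Volume: 2390 m³ = 2,390,000 L.
Mass of solution: 207 L × 1000 mL/L × 1.14 g/mL = 236,000 g.
Available chlorine delivered: 236,000 g × 0.126 = 29,730 g as Cl₂.
Concentration rise: 29,730 g / 2,390,000 L = 12.44 mg/L = 12.44 ppm.
Final FC: 1.5 + 12.44 = 13.94 ppm.

13.94 ppm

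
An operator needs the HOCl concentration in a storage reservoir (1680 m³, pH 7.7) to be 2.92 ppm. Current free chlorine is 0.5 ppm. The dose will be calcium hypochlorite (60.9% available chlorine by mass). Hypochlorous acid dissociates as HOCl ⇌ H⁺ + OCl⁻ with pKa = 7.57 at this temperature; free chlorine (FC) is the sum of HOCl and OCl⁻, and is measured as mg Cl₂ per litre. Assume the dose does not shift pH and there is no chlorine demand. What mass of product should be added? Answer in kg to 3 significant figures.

17.5 kg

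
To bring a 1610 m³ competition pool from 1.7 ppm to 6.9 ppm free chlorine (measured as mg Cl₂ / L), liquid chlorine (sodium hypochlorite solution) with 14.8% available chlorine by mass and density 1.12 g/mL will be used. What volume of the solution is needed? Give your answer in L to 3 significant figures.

Volume: 1610 m³ = 1,610,000 L.
Chlorine deficit: 6.9 − 1.7 = 5.2 ppm = 5.2 mg/L as Cl₂.
Cl₂ equivalent needed: 5.2 mg/L × 1,610,000 L = 8,372,000 mg = 8372 g.
Product at 14.8% available chlorine: 8372 / 0.148 = 56,570 g.
Volume at density 1.12 g/mL: 56,570 g ÷ 1.12 g/mL = 50,510 mL.

50.5 L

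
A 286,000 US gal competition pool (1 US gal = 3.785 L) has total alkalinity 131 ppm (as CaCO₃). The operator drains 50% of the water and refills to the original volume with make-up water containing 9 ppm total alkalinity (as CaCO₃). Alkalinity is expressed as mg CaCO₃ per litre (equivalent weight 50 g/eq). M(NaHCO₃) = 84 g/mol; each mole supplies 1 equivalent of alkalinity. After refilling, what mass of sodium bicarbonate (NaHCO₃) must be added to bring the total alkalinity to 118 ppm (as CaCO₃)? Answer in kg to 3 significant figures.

87.3 kg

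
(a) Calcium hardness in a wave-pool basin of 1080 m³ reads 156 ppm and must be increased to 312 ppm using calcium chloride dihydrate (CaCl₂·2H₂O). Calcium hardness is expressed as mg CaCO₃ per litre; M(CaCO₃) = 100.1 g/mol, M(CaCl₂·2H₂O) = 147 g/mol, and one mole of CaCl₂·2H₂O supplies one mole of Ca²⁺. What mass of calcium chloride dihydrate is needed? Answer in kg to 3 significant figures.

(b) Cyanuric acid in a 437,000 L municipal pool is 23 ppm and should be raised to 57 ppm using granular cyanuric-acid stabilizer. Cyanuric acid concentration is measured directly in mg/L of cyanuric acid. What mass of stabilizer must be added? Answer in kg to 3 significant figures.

(a) Volume: 1080 m³ = 1,080,000 L.
(a) Hardness to add: (312 − 156) = 156 mg/L as CaCO₃ × 1,080,000 L = 168,500 g as CaCO₃.
(a) Moles of Ca²⁺ (1 mol Ca²⁺ ≡ 1 mol CaCO₃): 168,500 / 100.1 g/mol = 1683 mol.
(a) Mass of CaCl₂·2H₂O: 1683 × 147 = 247,400 g.

(b) CYA to add: (57 − 23) = 34 mg/L × 437,000 L = 14,860 g cyanuric acid.

(a) 247 kg; (b) 14.9 kg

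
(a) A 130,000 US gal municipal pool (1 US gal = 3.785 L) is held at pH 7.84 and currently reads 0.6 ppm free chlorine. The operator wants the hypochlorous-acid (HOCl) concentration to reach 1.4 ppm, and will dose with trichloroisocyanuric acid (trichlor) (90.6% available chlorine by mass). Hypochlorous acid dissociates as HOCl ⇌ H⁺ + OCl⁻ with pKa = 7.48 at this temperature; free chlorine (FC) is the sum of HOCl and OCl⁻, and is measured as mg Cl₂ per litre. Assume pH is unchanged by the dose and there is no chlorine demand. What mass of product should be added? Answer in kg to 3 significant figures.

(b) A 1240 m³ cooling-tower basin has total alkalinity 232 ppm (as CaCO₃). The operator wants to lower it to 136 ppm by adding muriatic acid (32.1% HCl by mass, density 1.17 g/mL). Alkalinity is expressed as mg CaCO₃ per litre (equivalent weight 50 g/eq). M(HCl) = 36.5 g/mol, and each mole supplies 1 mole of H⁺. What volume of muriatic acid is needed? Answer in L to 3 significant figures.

(a) 2.18 kg; (b) 231 L

(a) Volume: 130,000 US gal × 3.785 L/gal = 492,050 L.
(a) [OCl⁻]/[HOCl] = 10^(pH − pKa) = 10^(7.84 − 7.48) = 2.291; fraction as HOCl = 1/(1 + 2.291) = 0.3039.
(a) Free chlorine required for 1.4 ppm HOCl: 1.4 / 0.3039 = 4.607 ppm.
(a) FC to add: 4.607 − 0.6 = 4.007 mg/L as Cl₂.
(a) Cl₂ equivalent: 4.007 mg/L × 492,050 L = 1972 g.
(a) Product at 90.6% available Cl: 1972 / 0.906 = 2176 g.

(b) Volume: 1240 m³ = 1,240,000 L.
(b) Alkalinity to neutralize: (232 − 136) = 96 mg/L as CaCO₃ × 1,240,000 L = 119,000 g as CaCO₃.
(b) Equivalents of H⁺ required: 119,000 ÷ 50 g/eq = 2381 eq = 2381 mol HCl.
(b) Mass of HCl: 2381 × 36.5 = 86,900 g.
(b) Mass of 32.1% solution: 86,900 / 0.321 = 270,700 g.
(b) Volume: 270,700 g ÷ 1.17 g/mL = 231,400 mL.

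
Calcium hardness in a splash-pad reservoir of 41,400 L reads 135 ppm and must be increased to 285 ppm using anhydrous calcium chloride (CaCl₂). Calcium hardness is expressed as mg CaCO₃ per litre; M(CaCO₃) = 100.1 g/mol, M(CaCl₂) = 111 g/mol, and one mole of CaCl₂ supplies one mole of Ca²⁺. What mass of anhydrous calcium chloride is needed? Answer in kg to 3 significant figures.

6.89 kg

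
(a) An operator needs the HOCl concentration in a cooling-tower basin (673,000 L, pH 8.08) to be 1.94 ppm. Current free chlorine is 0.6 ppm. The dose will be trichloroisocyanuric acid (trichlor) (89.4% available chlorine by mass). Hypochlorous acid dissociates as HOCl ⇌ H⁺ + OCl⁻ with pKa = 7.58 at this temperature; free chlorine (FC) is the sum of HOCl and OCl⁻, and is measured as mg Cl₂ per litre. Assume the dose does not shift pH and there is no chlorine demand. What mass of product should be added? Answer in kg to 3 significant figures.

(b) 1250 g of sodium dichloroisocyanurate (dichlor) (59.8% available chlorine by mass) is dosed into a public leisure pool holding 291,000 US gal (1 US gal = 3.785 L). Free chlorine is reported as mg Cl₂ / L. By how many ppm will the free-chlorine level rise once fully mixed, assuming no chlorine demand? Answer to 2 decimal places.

(a) [OCl⁻]/[HOCl] = 10^(pH − pKa) = 10^(8.08 − 7.58) = 3.162; fraction as HOCl = 1/(1 + 3.162) = 0.2403.
(a) Free chlorine required for 1.94 ppm HOCl: 1.94 / 0.2403 = 8.075 ppm.
(a) FC to add: 8.075 − 0.6 = 7.475 mg/L as Cl₂.
(a) Cl₂ equivalent: 7.475 mg/L × 673,000 L = 5031 g.
(a) Product at 89.4% available Cl: 5031 / 0.894 = 5627 g.

(b) Volume: 291,000 US gal × 3.785 L/gal = 1,101,435 L.
(b) Available chlorine delivered: 1250 g × 0.598 = 747.5 g as Cl₂.
(b) Concentration rise: 747.5 g / 1,101,435 L = 0.6787 mg/L = 0.68 ppm.

(a) 5.63 kg; (b) 0.68 ppm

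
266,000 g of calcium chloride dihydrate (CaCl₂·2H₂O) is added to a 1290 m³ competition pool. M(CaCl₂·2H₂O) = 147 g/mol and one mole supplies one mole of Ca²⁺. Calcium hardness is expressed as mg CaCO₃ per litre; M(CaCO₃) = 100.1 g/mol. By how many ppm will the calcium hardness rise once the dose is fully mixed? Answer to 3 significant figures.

Volume: 1290 m³ = 1,290,000 L.
Moles of Ca²⁺: 266,000 g ÷ 147 g/mol = 1810 mol.
As CaCO₃: 1810 mol × 100.1 g/mol = 181,100 g.
Rise: 181,100 g / 1,290,000 L × 1000 = 140.4 mg/L.

140 ppm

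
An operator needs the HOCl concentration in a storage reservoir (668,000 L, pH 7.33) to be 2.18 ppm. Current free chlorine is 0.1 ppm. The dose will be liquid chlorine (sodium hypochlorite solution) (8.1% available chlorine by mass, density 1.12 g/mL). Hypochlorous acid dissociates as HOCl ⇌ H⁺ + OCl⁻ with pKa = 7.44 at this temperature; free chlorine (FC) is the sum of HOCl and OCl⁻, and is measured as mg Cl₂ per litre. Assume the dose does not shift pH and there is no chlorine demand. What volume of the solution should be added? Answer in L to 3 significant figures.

27.8 L

[OCl⁻]/[HOCl] = 10^(pH − pKa) = 10^(7.33 − 7.44) = 0.7762; fraction as HOCl = 1/(1 + 0.7762) = 0.563.
Free chlorine required for 2.18 ppm HOCl: 2.18 / 0.563 = 3.872 ppm.
FC to add: 3.872 − 0.1 = 3.772 mg/L as Cl₂.
Cl₂ equivalent: 3.772 mg/L × 668,000 L = 2520 g.
Product at 8.1% available Cl: 2520 / 0.081 = 31,110 g.
Volume: 31,110 g ÷ 1.12 g/mL = 27,780 mL.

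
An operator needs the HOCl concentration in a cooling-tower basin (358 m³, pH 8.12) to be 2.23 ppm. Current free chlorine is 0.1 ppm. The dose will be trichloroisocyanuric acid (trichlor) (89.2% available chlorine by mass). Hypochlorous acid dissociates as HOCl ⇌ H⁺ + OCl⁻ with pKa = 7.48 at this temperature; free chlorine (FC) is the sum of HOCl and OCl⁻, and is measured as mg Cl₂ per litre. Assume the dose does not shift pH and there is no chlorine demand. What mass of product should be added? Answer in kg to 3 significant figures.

Volume: 358 m³ = 358,000 L.
[OCl⁻]/[HOCl] = 10^(pH − pKa) = 10^(8.12 − 7.48) = 4.365; fraction as HOCl = 1/(1 + 4.365) = 0.1864.
Free chlorine required for 2.23 ppm HOCl: 2.23 / 0.1864 = 11.96 ppm.
FC to add: 11.96 − 0.1 = 11.86 mg/L as Cl₂.
Cl₂ equivalent: 11.86 mg/L × 358,000 L = 4247 g.
Product at 89.2% available Cl: 4247 / 0.892 = 4762 g.

4.76 kg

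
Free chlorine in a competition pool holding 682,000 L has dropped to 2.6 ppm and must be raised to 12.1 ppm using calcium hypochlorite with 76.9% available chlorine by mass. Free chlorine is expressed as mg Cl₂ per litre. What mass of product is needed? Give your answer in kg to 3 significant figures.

Chlorine deficit: 12.1 − 2.6 = 9.5 ppm = 9.5 mg/L as Cl₂.
Cl₂ equivalent needed: 9.5 mg/L × 682,000 L = 6,479,000 mg = 6479 g.
Product at 76.9% available chlorine: 6479 / 0.769 = 8425 g.

8.43 kg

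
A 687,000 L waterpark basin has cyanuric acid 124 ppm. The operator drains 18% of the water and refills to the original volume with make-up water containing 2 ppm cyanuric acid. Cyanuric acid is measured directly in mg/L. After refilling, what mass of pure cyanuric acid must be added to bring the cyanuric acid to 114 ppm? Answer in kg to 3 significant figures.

8.22 kg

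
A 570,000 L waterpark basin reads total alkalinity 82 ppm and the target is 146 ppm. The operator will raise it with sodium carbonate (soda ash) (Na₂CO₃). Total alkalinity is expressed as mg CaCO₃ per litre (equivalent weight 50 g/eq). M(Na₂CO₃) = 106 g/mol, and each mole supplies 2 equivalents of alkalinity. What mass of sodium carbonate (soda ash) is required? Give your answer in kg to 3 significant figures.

38.7 kg

Alkalinity to add: (146 − 82) = 64 mg/L as CaCO₃ × 570,000 L = 36,480 g as CaCO₃.
Equivalents: 36,480 g ÷ 50 g/eq = 729.6 eq.
Each mole of Na₂CO₃ supplies 2 eq, so 729.6 / 2 = 364.8 mol.
Mass: 364.8 mol × 106 g/mol = 38,670 g.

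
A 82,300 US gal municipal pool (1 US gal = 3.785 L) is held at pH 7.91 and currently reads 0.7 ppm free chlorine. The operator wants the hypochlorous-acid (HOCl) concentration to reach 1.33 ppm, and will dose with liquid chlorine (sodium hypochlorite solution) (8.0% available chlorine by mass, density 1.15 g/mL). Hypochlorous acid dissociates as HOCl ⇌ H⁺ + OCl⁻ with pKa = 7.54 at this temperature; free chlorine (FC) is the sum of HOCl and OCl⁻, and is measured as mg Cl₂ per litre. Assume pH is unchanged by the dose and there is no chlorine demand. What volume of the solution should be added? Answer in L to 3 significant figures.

12.7 L

Volume: 82,300 US gal × 3.785 L/gal = 311,506 L.
[OCl⁻]/[HOCl] = 10^(pH − pKa) = 10^(7.91 − 7.54) = 2.344; fraction as HOCl = 1/(1 + 2.344) = 0.299.
Free chlorine required for 1.33 ppm HOCl: 1.33 / 0.299 = 4.448 ppm.
FC to add: 4.448 − 0.7 = 3.748 mg/L as Cl₂.
Cl₂ equivalent: 3.748 mg/L × 311,506 L = 1167 g.
Product at 8.0% available Cl: 1167 / 0.08 = 14,590 g.
Volume: 14,590 g ÷ 1.15 g/mL = 12,690 mL.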